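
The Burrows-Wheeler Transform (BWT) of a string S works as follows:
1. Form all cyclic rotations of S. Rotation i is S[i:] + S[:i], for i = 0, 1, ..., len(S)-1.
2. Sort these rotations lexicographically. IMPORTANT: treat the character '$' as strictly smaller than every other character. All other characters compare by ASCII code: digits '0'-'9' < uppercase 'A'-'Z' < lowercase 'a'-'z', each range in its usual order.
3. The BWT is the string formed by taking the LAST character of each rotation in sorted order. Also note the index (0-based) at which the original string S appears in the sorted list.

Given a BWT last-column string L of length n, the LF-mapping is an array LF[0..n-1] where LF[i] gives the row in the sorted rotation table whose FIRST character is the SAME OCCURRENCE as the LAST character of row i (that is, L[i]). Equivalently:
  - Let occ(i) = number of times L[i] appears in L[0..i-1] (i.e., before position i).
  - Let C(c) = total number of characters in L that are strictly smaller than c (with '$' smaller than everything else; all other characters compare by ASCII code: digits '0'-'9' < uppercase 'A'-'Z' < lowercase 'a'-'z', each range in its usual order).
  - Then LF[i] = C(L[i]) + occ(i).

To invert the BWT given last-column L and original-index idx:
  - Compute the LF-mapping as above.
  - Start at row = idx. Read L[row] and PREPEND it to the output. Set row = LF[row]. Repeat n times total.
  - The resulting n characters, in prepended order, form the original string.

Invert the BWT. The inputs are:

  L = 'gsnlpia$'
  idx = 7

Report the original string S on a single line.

Answer: sapling$

Derivation:
LF mapping: 2 7 5 4 6 3 1 0
Walk LF starting at row 7, prepending L[row]:
  step 1: row=7, L[7]='$', prepend. Next row=LF[7]=0
  step 2: row=0, L[0]='g', prepend. Next row=LF[0]=2
  step 3: row=2, L[2]='n', prepend. Next row=LF[2]=5
  step 4: row=5, L[5]='i', prepend. Next row=LF[5]=3
  step 5: row=3, L[3]='l', prepend. Next row=LF[3]=4
  step 6: row=4, L[4]='p', prepend. Next row=LF[4]=6
  step 7: row=6, L[6]='a', prepend. Next row=LF[6]=1
  step 8: row=1, L[1]='s', prepend. Next row=LF[1]=7
Reversed output: sapling$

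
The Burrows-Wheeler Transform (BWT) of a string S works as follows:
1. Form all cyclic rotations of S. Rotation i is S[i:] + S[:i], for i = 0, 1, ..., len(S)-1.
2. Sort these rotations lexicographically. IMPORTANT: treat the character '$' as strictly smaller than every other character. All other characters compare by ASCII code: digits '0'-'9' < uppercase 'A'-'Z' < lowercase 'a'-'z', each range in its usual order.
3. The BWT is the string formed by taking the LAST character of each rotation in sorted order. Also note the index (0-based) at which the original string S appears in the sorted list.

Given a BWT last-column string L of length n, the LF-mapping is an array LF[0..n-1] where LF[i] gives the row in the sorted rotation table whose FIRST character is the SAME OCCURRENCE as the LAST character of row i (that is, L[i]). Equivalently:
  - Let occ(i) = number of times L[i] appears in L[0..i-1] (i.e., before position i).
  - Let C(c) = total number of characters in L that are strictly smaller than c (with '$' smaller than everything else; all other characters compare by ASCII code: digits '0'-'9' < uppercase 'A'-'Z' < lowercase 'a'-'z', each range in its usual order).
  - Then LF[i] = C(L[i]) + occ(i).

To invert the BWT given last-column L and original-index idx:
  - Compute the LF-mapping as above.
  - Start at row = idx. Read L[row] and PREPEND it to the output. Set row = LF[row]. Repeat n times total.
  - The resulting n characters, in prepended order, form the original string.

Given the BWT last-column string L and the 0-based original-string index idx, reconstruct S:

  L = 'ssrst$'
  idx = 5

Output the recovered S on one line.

LF mapping: 2 3 1 4 5 0
Walk LF starting at row 5, prepending L[row]:
  step 1: row=5, L[5]='$', prepend. Next row=LF[5]=0
  step 2: row=0, L[0]='s', prepend. Next row=LF[0]=2
  step 3: row=2, L[2]='r', prepend. Next row=LF[2]=1
  step 4: row=1, L[1]='s', prepend. Next row=LF[1]=3
  step 5: row=3, L[3]='s', prepend. Next row=LF[3]=4
  step 6: row=4, L[4]='t', prepend. Next row=LF[4]=5
Reversed output: tssrs$

Answer: tssrs$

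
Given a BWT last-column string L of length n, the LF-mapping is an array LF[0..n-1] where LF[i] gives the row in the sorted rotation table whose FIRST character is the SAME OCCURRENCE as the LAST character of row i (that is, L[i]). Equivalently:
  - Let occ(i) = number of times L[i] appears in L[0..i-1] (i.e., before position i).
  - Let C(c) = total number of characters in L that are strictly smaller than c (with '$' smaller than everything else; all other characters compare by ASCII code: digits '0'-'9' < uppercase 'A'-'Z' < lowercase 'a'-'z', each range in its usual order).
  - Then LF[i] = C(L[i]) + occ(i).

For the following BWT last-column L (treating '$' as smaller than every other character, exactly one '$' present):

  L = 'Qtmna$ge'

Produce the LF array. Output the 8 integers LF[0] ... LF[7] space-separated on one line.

Answer: 1 7 5 6 2 0 4 3

Derivation:
Char counts: '$':1, 'Q':1, 'a':1, 'e':1, 'g':1, 'm':1, 'n':1, 't':1
C (first-col start): C('$')=0, C('Q')=1, C('a')=2, C('e')=3, C('g')=4, C('m')=5, C('n')=6, C('t')=7
L[0]='Q': occ=0, LF[0]=C('Q')+0=1+0=1
L[1]='t': occ=0, LF[1]=C('t')+0=7+0=7
L[2]='m': occ=0, LF[2]=C('m')+0=5+0=5
L[3]='n': occ=0, LF[3]=C('n')+0=6+0=6
L[4]='a': occ=0, LF[4]=C('a')+0=2+0=2
L[5]='$': occ=0, LF[5]=C('$')+0=0+0=0
L[6]='g': occ=0, LF[6]=C('g')+0=4+0=4
L[7]='e': occ=0, LF[7]=C('e')+0=3+0=3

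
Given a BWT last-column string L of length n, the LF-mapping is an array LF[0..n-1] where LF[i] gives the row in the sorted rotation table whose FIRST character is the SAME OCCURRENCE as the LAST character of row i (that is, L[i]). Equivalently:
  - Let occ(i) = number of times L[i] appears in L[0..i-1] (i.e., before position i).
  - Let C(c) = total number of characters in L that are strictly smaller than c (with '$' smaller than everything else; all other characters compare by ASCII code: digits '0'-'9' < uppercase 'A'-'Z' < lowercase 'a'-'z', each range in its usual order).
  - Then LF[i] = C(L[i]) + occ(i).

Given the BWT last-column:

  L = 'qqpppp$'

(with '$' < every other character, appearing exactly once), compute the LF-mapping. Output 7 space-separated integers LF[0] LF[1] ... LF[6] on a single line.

Char counts: '$':1, 'p':4, 'q':2
C (first-col start): C('$')=0, C('p')=1, C('q')=5
L[0]='q': occ=0, LF[0]=C('q')+0=5+0=5
L[1]='q': occ=1, LF[1]=C('q')+1=5+1=6
L[2]='p': occ=0, LF[2]=C('p')+0=1+0=1
L[3]='p': occ=1, LF[3]=C('p')+1=1+1=2
L[4]='p': occ=2, LF[4]=C('p')+2=1+2=3
L[5]='p': occ=3, LF[5]=C('p')+3=1+3=4
L[6]='$': occ=0, LF[6]=C('$')+0=0+0=0

Answer: 5 6 1 2 3 4 0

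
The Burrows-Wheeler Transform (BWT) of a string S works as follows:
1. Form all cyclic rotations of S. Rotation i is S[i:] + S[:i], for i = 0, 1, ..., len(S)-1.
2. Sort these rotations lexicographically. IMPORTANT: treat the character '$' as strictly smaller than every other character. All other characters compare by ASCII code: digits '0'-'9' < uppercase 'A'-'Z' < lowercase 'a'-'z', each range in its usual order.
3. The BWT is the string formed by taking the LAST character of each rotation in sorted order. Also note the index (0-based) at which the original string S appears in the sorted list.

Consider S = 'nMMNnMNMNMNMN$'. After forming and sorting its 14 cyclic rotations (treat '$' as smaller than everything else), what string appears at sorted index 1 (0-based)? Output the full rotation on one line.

All 14 rotations (rotation i = S[i:]+S[:i]):
  rot[0] = nMMNnMNMNMNMN$
  rot[1] = MMNnMNMNMNMN$n
  rot[2] = MNnMNMNMNMN$nM
  rot[3] = NnMNMNMNMN$nMM
  rot[4] = nMNMNMNMN$nMMN
  rot[5] = MNMNMNMN$nMMNn
  rot[6] = NMNMNMN$nMMNnM
  rot[7] = MNMNMN$nMMNnMN
  rot[8] = NMNMN$nMMNnMNM
  rot[9] = MNMN$nMMNnMNMN
  rot[10] = NMN$nMMNnMNMNM
  rot[11] = MN$nMMNnMNMNMN
  rot[12] = N$nMMNnMNMNMNM
  rot[13] = $nMMNnMNMNMNMN
Sorted (with $ < everything):
  sorted[0] = $nMMNnMNMNMNMN
  sorted[1] = MMNnMNMNMNMN$n
  sorted[2] = MN$nMMNnMNMNMN
  sorted[3] = MNMN$nMMNnMNMN
  sorted[4] = MNMNMN$nMMNnMN
  sorted[5] = MNMNMNMN$nMMNn
  sorted[6] = MNnMNMNMNMN$nM
  sorted[7] = N$nMMNnMNMNMNM
  sorted[8] = NMN$nMMNnMNMNM
  sorted[9] = NMNMN$nMMNnMNM
  sorted[10] = NMNMNMN$nMMNnM
  sorted[11] = NnMNMNMNMN$nMM
  sorted[12] = nMMNnMNMNMNMN$
  sorted[13] = nMNMNMNMN$nMMN
sorted[1] = MMNnMNMNMNMN$n

Answer: MMNnMNMNMNMN$n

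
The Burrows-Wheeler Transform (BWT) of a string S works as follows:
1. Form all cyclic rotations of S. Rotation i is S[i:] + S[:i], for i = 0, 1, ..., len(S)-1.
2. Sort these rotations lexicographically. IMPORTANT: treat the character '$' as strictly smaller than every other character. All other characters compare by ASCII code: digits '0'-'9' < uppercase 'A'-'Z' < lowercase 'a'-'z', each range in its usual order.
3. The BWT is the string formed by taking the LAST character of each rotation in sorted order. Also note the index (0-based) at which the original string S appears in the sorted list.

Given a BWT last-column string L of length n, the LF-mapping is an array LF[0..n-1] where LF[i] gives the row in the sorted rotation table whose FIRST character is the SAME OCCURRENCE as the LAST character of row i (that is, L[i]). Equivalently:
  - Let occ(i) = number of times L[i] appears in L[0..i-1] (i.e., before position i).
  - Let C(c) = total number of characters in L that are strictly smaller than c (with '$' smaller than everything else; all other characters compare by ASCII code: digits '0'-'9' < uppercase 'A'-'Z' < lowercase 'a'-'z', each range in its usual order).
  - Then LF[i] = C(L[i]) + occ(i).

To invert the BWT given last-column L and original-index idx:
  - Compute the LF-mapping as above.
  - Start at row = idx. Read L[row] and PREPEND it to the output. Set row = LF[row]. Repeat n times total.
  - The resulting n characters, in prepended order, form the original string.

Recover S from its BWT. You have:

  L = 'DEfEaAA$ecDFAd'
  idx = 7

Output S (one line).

Answer: EAeFdfAEADcaD$

Derivation:
LF mapping: 4 6 13 7 9 1 2 0 12 10 5 8 3 11
Walk LF starting at row 7, prepending L[row]:
  step 1: row=7, L[7]='$', prepend. Next row=LF[7]=0
  step 2: row=0, L[0]='D', prepend. Next row=LF[0]=4
  step 3: row=4, L[4]='a', prepend. Next row=LF[4]=9
  step 4: row=9, L[9]='c', prepend. Next row=LF[9]=10
  step 5: row=10, L[10]='D', prepend. Next row=LF[10]=5
  step 6: row=5, L[5]='A', prepend. Next row=LF[5]=1
  step 7: row=1, L[1]='E', prepend. Next row=LF[1]=6
  step 8: row=6, L[6]='A', prepend. Next row=LF[6]=2
  step 9: row=2, L[2]='f', prepend. Next row=LF[2]=13
  step 10: row=13, L[13]='d', prepend. Next row=LF[13]=11
  step 11: row=11, L[11]='F', prepend. Next row=LF[11]=8
  step 12: row=8, L[8]='e', prepend. Next row=LF[8]=12
  step 13: row=12, L[12]='A', prepend. Next row=LF[12]=3
  step 14: row=3, L[3]='E', prepend. Next row=LF[3]=7
Reversed output: EAeFdfAEADcaD$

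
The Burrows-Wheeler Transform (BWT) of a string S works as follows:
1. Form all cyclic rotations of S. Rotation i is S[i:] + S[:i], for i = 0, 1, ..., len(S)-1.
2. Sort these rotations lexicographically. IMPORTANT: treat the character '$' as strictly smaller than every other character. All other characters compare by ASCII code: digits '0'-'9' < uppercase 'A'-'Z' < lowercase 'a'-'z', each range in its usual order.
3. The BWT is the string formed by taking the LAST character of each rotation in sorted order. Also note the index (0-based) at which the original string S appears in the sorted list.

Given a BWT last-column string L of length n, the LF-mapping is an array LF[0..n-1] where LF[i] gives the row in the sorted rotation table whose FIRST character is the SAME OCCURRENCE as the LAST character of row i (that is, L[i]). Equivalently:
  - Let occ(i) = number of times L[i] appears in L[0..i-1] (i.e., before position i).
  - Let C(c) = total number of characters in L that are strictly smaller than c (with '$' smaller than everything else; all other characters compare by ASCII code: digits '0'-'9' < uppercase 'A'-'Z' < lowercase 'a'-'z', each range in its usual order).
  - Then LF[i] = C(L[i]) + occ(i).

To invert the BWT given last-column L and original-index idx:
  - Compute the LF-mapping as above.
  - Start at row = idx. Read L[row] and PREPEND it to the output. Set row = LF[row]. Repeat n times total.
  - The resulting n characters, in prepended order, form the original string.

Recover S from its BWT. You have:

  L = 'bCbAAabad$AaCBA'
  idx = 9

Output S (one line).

LF mapping: 11 6 12 1 2 8 13 9 14 0 3 10 7 5 4
Walk LF starting at row 9, prepending L[row]:
  step 1: row=9, L[9]='$', prepend. Next row=LF[9]=0
  step 2: row=0, L[0]='b', prepend. Next row=LF[0]=11
  step 3: row=11, L[11]='a', prepend. Next row=LF[11]=10
  step 4: row=10, L[10]='A', prepend. Next row=LF[10]=3
  step 5: row=3, L[3]='A', prepend. Next row=LF[3]=1
  step 6: row=1, L[1]='C', prepend. Next row=LF[1]=6
  step 7: row=6, L[6]='b', prepend. Next row=LF[6]=13
  step 8: row=13, L[13]='B', prepend. Next row=LF[13]=5
  step 9: row=5, L[5]='a', prepend. Next row=LF[5]=8
  step 10: row=8, L[8]='d', prepend. Next row=LF[8]=14
  step 11: row=14, L[14]='A', prepend. Next row=LF[14]=4
  step 12: row=4, L[4]='A', prepend. Next row=LF[4]=2
  step 13: row=2, L[2]='b', prepend. Next row=LF[2]=12
  step 14: row=12, L[12]='C', prepend. Next row=LF[12]=7
  step 15: row=7, L[7]='a', prepend. Next row=LF[7]=9
Reversed output: aCbAAdaBbCAAab$

Answer: aCbAAdaBbCAAab$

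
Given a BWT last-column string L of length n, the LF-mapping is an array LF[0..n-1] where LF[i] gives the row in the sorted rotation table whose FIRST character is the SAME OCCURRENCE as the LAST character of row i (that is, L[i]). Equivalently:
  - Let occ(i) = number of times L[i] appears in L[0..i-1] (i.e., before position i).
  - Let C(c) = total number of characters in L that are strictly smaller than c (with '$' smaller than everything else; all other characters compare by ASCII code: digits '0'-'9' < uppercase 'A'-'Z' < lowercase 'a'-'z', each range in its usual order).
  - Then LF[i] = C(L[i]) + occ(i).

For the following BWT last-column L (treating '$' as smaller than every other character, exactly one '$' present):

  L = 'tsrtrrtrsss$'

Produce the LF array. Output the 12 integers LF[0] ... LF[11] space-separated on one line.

Char counts: '$':1, 'r':4, 's':4, 't':3
C (first-col start): C('$')=0, C('r')=1, C('s')=5, C('t')=9
L[0]='t': occ=0, LF[0]=C('t')+0=9+0=9
L[1]='s': occ=0, LF[1]=C('s')+0=5+0=5
L[2]='r': occ=0, LF[2]=C('r')+0=1+0=1
L[3]='t': occ=1, LF[3]=C('t')+1=9+1=10
L[4]='r': occ=1, LF[4]=C('r')+1=1+1=2
L[5]='r': occ=2, LF[5]=C('r')+2=1+2=3
L[6]='t': occ=2, LF[6]=C('t')+2=9+2=11
L[7]='r': occ=3, LF[7]=C('r')+3=1+3=4
L[8]='s': occ=1, LF[8]=C('s')+1=5+1=6
L[9]='s': occ=2, LF[9]=C('s')+2=5+2=7
L[10]='s': occ=3, LF[10]=C('s')+3=5+3=8
L[11]='$': occ=0, LF[11]=C('$')+0=0+0=0

Answer: 9 5 1 10 2 3 11 4 6 7 8 0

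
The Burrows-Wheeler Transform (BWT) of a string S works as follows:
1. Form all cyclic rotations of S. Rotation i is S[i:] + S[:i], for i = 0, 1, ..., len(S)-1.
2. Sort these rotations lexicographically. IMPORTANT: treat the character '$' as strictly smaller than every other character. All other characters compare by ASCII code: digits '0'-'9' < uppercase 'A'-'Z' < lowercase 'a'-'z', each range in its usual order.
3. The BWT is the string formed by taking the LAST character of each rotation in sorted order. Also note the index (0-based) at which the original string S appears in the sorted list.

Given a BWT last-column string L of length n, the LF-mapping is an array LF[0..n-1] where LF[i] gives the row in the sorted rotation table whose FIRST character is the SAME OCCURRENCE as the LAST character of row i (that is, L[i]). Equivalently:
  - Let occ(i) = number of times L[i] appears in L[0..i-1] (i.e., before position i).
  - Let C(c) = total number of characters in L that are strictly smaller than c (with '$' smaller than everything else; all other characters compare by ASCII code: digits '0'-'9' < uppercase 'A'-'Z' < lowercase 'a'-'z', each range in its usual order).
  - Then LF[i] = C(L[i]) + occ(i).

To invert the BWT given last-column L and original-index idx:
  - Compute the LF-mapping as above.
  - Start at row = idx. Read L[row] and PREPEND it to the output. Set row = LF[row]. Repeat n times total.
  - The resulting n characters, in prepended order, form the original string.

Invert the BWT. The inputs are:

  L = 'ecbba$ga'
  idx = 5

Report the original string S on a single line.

LF mapping: 6 5 3 4 1 0 7 2
Walk LF starting at row 5, prepending L[row]:
  step 1: row=5, L[5]='$', prepend. Next row=LF[5]=0
  step 2: row=0, L[0]='e', prepend. Next row=LF[0]=6
  step 3: row=6, L[6]='g', prepend. Next row=LF[6]=7
  step 4: row=7, L[7]='a', prepend. Next row=LF[7]=2
  step 5: row=2, L[2]='b', prepend. Next row=LF[2]=3
  step 6: row=3, L[3]='b', prepend. Next row=LF[3]=4
  step 7: row=4, L[4]='a', prepend. Next row=LF[4]=1
  step 8: row=1, L[1]='c', prepend. Next row=LF[1]=5
Reversed output: cabbage$

Answer: cabbage$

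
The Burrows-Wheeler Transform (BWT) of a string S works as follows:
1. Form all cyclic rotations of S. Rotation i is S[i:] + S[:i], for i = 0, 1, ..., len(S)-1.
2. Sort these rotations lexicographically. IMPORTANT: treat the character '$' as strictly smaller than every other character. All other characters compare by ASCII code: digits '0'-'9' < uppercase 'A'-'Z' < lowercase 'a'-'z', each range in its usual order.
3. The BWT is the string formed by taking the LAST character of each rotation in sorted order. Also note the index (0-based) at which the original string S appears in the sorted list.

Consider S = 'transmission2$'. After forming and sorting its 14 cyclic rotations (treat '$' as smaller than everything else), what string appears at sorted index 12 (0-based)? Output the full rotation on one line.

Answer: ssion2$transmi

Derivation:
All 14 rotations (rotation i = S[i:]+S[:i]):
  rot[0] = transmission2$
  rot[1] = ransmission2$t
  rot[2] = ansmission2$tr
  rot[3] = nsmission2$tra
  rot[4] = smission2$tran
  rot[5] = mission2$trans
  rot[6] = ission2$transm
  rot[7] = ssion2$transmi
  rot[8] = sion2$transmis
  rot[9] = ion2$transmiss
  rot[10] = on2$transmissi
  rot[11] = n2$transmissio
  rot[12] = 2$transmission
  rot[13] = $transmission2
Sorted (with $ < everything):
  sorted[0] = $transmission2
  sorted[1] = 2$transmission
  sorted[2] = ansmission2$tr
  sorted[3] = ion2$transmiss
  sorted[4] = ission2$transm
  sorted[5] = mission2$trans
  sorted[6] = n2$transmissio
  sorted[7] = nsmission2$tra
  sorted[8] = on2$transmissi
  sorted[9] = ransmission2$t
  sorted[10] = sion2$transmis
  sorted[11] = smission2$tran
  sorted[12] = ssion2$transmi
  sorted[13] = transmission2$
sorted[12] = ssion2$transmi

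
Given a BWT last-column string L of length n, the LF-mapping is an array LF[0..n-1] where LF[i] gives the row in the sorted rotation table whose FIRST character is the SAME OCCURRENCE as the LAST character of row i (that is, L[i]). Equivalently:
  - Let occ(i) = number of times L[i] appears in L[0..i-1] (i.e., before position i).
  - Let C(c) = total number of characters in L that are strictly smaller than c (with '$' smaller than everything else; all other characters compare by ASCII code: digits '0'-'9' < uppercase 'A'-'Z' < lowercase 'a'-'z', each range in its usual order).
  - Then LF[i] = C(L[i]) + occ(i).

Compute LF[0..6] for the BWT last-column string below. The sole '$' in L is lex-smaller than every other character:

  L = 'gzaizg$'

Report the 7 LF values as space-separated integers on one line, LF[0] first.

Answer: 2 5 1 4 6 3 0

Derivation:
Char counts: '$':1, 'a':1, 'g':2, 'i':1, 'z':2
C (first-col start): C('$')=0, C('a')=1, C('g')=2, C('i')=4, C('z')=5
L[0]='g': occ=0, LF[0]=C('g')+0=2+0=2
L[1]='z': occ=0, LF[1]=C('z')+0=5+0=5
L[2]='a': occ=0, LF[2]=C('a')+0=1+0=1
L[3]='i': occ=0, LF[3]=C('i')+0=4+0=4
L[4]='z': occ=1, LF[4]=C('z')+1=5+1=6
L[5]='g': occ=1, LF[5]=C('g')+1=2+1=3
L[6]='$': occ=0, LF[6]=C('$')+0=0+0=0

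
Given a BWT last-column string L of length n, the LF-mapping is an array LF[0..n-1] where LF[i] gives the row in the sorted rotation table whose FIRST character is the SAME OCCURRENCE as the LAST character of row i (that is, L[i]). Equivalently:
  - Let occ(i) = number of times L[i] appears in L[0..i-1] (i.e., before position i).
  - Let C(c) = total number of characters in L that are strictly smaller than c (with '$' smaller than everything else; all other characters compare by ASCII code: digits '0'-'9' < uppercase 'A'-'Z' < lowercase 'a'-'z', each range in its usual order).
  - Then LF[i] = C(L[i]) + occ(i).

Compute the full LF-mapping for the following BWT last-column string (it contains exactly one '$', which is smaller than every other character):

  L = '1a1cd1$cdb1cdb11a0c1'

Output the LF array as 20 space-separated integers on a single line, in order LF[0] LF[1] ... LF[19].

Answer: 2 9 3 13 17 4 0 14 18 11 5 15 19 12 6 7 10 1 16 8

Derivation:
Char counts: '$':1, '0':1, '1':7, 'a':2, 'b':2, 'c':4, 'd':3
C (first-col start): C('$')=0, C('0')=1, C('1')=2, C('a')=9, C('b')=11, C('c')=13, C('d')=17
L[0]='1': occ=0, LF[0]=C('1')+0=2+0=2
L[1]='a': occ=0, LF[1]=C('a')+0=9+0=9
L[2]='1': occ=1, LF[2]=C('1')+1=2+1=3
L[3]='c': occ=0, LF[3]=C('c')+0=13+0=13
L[4]='d': occ=0, LF[4]=C('d')+0=17+0=17
L[5]='1': occ=2, LF[5]=C('1')+2=2+2=4
L[6]='$': occ=0, LF[6]=C('$')+0=0+0=0
L[7]='c': occ=1, LF[7]=C('c')+1=13+1=14
L[8]='d': occ=1, LF[8]=C('d')+1=17+1=18
L[9]='b': occ=0, LF[9]=C('b')+0=11+0=11
L[10]='1': occ=3, LF[10]=C('1')+3=2+3=5
L[11]='c': occ=2, LF[11]=C('c')+2=13+2=15
L[12]='d': occ=2, LF[12]=C('d')+2=17+2=19
L[13]='b': occ=1, LF[13]=C('b')+1=11+1=12
L[14]='1': occ=4, LF[14]=C('1')+4=2+4=6
L[15]='1': occ=5, LF[15]=C('1')+5=2+5=7
L[16]='a': occ=1, LF[16]=C('a')+1=9+1=10
L[17]='0': occ=0, LF[17]=C('0')+0=1+0=1
L[18]='c': occ=3, LF[18]=C('c')+3=13+3=16
L[19]='1': occ=6, LF[19]=C('1')+6=2+6=8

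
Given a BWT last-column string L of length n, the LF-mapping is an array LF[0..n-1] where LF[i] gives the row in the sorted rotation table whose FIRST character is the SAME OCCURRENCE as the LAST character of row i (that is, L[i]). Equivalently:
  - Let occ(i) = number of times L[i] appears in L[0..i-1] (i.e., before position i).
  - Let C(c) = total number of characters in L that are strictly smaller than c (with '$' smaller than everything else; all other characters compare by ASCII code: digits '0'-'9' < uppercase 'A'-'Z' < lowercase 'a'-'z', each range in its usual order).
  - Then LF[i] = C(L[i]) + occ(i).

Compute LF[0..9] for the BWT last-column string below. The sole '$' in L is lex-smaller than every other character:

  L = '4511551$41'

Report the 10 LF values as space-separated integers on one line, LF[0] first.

Answer: 5 7 1 2 8 9 3 0 6 4

Derivation:
Char counts: '$':1, '1':4, '4':2, '5':3
C (first-col start): C('$')=0, C('1')=1, C('4')=5, C('5')=7
L[0]='4': occ=0, LF[0]=C('4')+0=5+0=5
L[1]='5': occ=0, LF[1]=C('5')+0=7+0=7
L[2]='1': occ=0, LF[2]=C('1')+0=1+0=1
L[3]='1': occ=1, LF[3]=C('1')+1=1+1=2
L[4]='5': occ=1, LF[4]=C('5')+1=7+1=8
L[5]='5': occ=2, LF[5]=C('5')+2=7+2=9
L[6]='1': occ=2, LF[6]=C('1')+2=1+2=3
L[7]='$': occ=0, LF[7]=C('$')+0=0+0=0
L[8]='4': occ=1, LF[8]=C('4')+1=5+1=6
L[9]='1': occ=3, LF[9]=C('1')+3=1+3=4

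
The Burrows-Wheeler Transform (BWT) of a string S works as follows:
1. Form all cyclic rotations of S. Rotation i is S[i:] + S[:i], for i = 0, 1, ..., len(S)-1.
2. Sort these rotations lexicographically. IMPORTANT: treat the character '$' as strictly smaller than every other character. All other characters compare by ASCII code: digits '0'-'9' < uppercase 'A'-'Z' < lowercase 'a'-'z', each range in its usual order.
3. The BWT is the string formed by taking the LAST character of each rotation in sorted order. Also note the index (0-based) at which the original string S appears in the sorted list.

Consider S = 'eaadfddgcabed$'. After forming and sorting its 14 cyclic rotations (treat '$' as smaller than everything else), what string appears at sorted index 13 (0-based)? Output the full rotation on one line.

All 14 rotations (rotation i = S[i:]+S[:i]):
  rot[0] = eaadfddgcabed$
  rot[1] = aadfddgcabed$e
  rot[2] = adfddgcabed$ea
  rot[3] = dfddgcabed$eaa
  rot[4] = fddgcabed$eaad
  rot[5] = ddgcabed$eaadf
  rot[6] = dgcabed$eaadfd
  rot[7] = gcabed$eaadfdd
  rot[8] = cabed$eaadfddg
  rot[9] = abed$eaadfddgc
  rot[10] = bed$eaadfddgca
  rot[11] = ed$eaadfddgcab
  rot[12] = d$eaadfddgcabe
  rot[13] = $eaadfddgcabed
Sorted (with $ < everything):
  sorted[0] = $eaadfddgcabed
  sorted[1] = aadfddgcabed$e
  sorted[2] = abed$eaadfddgc
  sorted[3] = adfddgcabed$ea
  sorted[4] = bed$eaadfddgca
  sorted[5] = cabed$eaadfddg
  sorted[6] = d$eaadfddgcabe
  sorted[7] = ddgcabed$eaadf
  sorted[8] = dfddgcabed$eaa
  sorted[9] = dgcabed$eaadfd
  sorted[10] = eaadfddgcabed$
  sorted[11] = ed$eaadfddgcab
  sorted[12] = fddgcabed$eaad
  sorted[13] = gcabed$eaadfdd
sorted[13] = gcabed$eaadfdd

Answer: gcabed$eaadfdd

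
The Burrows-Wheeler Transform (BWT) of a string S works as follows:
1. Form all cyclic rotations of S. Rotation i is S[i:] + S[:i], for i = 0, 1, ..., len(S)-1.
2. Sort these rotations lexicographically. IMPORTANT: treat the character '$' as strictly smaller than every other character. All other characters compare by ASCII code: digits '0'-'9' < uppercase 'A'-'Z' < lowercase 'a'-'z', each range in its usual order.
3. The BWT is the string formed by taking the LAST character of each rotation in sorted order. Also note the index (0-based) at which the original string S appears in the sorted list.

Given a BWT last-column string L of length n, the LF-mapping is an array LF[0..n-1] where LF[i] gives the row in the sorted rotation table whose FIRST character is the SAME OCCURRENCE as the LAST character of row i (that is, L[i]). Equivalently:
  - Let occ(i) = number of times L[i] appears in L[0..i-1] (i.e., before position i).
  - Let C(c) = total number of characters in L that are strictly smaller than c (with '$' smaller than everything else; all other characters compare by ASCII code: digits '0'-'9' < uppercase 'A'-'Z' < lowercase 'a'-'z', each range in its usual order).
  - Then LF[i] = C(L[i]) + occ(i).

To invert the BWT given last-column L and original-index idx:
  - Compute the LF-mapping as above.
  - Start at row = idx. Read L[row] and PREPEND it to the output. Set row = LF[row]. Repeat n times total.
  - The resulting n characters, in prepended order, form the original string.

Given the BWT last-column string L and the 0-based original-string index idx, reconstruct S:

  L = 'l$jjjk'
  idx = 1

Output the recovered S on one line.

LF mapping: 5 0 1 2 3 4
Walk LF starting at row 1, prepending L[row]:
  step 1: row=1, L[1]='$', prepend. Next row=LF[1]=0
  step 2: row=0, L[0]='l', prepend. Next row=LF[0]=5
  step 3: row=5, L[5]='k', prepend. Next row=LF[5]=4
  step 4: row=4, L[4]='j', prepend. Next row=LF[4]=3
  step 5: row=3, L[3]='j', prepend. Next row=LF[3]=2
  step 6: row=2, L[2]='j', prepend. Next row=LF[2]=1
Reversed output: jjjkl$

Answer: jjjkl$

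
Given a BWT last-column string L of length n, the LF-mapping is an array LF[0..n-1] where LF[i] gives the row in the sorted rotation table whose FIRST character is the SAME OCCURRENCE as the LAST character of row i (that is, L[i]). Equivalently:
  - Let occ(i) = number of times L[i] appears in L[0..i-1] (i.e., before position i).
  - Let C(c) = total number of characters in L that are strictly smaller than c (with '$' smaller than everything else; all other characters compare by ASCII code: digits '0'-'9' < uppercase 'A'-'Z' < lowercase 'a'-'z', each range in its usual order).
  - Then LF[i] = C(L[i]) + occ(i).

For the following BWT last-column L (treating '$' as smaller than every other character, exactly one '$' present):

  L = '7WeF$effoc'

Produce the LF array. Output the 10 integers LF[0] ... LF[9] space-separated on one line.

Answer: 1 3 5 2 0 6 7 8 9 4

Derivation:
Char counts: '$':1, '7':1, 'F':1, 'W':1, 'c':1, 'e':2, 'f':2, 'o':1
C (first-col start): C('$')=0, C('7')=1, C('F')=2, C('W')=3, C('c')=4, C('e')=5, C('f')=7, C('o')=9
L[0]='7': occ=0, LF[0]=C('7')+0=1+0=1
L[1]='W': occ=0, LF[1]=C('W')+0=3+0=3
L[2]='e': occ=0, LF[2]=C('e')+0=5+0=5
L[3]='F': occ=0, LF[3]=C('F')+0=2+0=2
L[4]='$': occ=0, LF[4]=C('$')+0=0+0=0
L[5]='e': occ=1, LF[5]=C('e')+1=5+1=6
L[6]='f': occ=0, LF[6]=C('f')+0=7+0=7
L[7]='f': occ=1, LF[7]=C('f')+1=7+1=8
L[8]='o': occ=0, LF[8]=C('o')+0=9+0=9
L[9]='c': occ=0, LF[9]=C('c')+0=4+0=4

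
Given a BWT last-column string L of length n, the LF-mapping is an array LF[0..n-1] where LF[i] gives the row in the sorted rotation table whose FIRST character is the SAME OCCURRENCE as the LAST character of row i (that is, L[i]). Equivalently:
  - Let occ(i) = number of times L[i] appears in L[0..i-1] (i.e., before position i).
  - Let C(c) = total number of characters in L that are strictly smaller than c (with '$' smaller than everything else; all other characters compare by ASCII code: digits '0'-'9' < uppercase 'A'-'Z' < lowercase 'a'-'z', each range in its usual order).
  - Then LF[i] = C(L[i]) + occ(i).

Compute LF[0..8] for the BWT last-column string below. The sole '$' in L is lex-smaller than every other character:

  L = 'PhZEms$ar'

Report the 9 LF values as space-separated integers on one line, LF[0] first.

Answer: 2 5 3 1 6 8 0 4 7

Derivation:
Char counts: '$':1, 'E':1, 'P':1, 'Z':1, 'a':1, 'h':1, 'm':1, 'r':1, 's':1
C (first-col start): C('$')=0, C('E')=1, C('P')=2, C('Z')=3, C('a')=4, C('h')=5, C('m')=6, C('r')=7, C('s')=8
L[0]='P': occ=0, LF[0]=C('P')+0=2+0=2
L[1]='h': occ=0, LF[1]=C('h')+0=5+0=5
L[2]='Z': occ=0, LF[2]=C('Z')+0=3+0=3
L[3]='E': occ=0, LF[3]=C('E')+0=1+0=1
L[4]='m': occ=0, LF[4]=C('m')+0=6+0=6
L[5]='s': occ=0, LF[5]=C('s')+0=8+0=8
L[6]='$': occ=0, LF[6]=C('$')+0=0+0=0
L[7]='a': occ=0, LF[7]=C('a')+0=4+0=4
L[8]='r': occ=0, LF[8]=C('r')+0=7+0=7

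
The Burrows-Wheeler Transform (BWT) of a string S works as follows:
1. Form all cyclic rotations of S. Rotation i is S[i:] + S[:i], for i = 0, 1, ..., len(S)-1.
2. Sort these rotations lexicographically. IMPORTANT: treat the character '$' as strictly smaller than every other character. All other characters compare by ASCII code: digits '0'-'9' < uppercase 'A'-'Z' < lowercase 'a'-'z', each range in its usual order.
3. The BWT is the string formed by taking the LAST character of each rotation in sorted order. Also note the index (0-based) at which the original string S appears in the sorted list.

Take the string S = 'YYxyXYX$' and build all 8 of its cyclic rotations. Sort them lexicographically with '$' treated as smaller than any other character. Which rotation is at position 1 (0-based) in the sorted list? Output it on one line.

Answer: X$YYxyXY

Derivation:
All 8 rotations (rotation i = S[i:]+S[:i]):
  rot[0] = YYxyXYX$
  rot[1] = YxyXYX$Y
  rot[2] = xyXYX$YY
  rot[3] = yXYX$YYx
  rot[4] = XYX$YYxy
  rot[5] = YX$YYxyX
  rot[6] = X$YYxyXY
  rot[7] = $YYxyXYX
Sorted (with $ < everything):
  sorted[0] = $YYxyXYX
  sorted[1] = X$YYxyXY
  sorted[2] = XYX$YYxy
  sorted[3] = YX$YYxyX
  sorted[4] = YYxyXYX$
  sorted[5] = YxyXYX$Y
  sorted[6] = xyXYX$YY
  sorted[7] = yXYX$YYx
sorted[1] = X$YYxyXY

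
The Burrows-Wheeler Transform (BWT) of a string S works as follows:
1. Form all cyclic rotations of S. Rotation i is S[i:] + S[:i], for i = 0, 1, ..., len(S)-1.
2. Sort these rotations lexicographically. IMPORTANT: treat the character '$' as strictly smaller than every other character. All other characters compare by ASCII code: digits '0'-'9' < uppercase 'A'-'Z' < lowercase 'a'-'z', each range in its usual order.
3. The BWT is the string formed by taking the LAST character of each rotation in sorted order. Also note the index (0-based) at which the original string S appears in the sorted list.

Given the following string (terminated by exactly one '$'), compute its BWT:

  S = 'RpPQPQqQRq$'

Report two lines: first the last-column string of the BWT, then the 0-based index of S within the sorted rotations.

Answer: qpQPqP$QRRQ
6

Derivation:
All 11 rotations (rotation i = S[i:]+S[:i]):
  rot[0] = RpPQPQqQRq$
  rot[1] = pPQPQqQRq$R
  rot[2] = PQPQqQRq$Rp
  rot[3] = QPQqQRq$RpP
  rot[4] = PQqQRq$RpPQ
  rot[5] = QqQRq$RpPQP
  rot[6] = qQRq$RpPQPQ
  rot[7] = QRq$RpPQPQq
  rot[8] = Rq$RpPQPQqQ
  rot[9] = q$RpPQPQqQR
  rot[10] = $RpPQPQqQRq
Sorted (with $ < everything):
  sorted[0] = $RpPQPQqQRq  (last char: 'q')
  sorted[1] = PQPQqQRq$Rp  (last char: 'p')
  sorted[2] = PQqQRq$RpPQ  (last char: 'Q')
  sorted[3] = QPQqQRq$RpP  (last char: 'P')
  sorted[4] = QRq$RpPQPQq  (last char: 'q')
  sorted[5] = QqQRq$RpPQP  (last char: 'P')
  sorted[6] = RpPQPQqQRq$  (last char: '$')
  sorted[7] = Rq$RpPQPQqQ  (last char: 'Q')
  sorted[8] = pPQPQqQRq$R  (last char: 'R')
  sorted[9] = q$RpPQPQqQR  (last char: 'R')
  sorted[10] = qQRq$RpPQPQ  (last char: 'Q')
Last column: qpQPqP$QRRQ
Original string S is at sorted index 6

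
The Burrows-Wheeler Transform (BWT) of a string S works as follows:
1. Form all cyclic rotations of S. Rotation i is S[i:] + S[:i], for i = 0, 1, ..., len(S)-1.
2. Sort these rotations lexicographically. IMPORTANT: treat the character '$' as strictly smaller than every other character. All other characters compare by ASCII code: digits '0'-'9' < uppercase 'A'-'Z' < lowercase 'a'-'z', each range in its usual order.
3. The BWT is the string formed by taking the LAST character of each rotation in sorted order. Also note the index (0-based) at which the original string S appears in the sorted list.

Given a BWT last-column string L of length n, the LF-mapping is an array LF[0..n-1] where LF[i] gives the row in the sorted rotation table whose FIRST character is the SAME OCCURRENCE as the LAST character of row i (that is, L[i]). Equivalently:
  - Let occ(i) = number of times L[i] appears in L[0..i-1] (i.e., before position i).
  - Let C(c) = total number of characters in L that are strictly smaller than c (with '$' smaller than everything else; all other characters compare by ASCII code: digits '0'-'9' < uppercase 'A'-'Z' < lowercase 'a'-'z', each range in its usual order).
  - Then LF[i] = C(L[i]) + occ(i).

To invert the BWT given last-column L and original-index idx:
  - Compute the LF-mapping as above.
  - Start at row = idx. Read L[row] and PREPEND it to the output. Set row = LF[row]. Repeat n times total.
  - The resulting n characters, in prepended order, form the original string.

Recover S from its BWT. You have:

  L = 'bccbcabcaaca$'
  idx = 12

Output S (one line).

LF mapping: 5 8 9 6 10 1 7 11 2 3 12 4 0
Walk LF starting at row 12, prepending L[row]:
  step 1: row=12, L[12]='$', prepend. Next row=LF[12]=0
  step 2: row=0, L[0]='b', prepend. Next row=LF[0]=5
  step 3: row=5, L[5]='a', prepend. Next row=LF[5]=1
  step 4: row=1, L[1]='c', prepend. Next row=LF[1]=8
  step 5: row=8, L[8]='a', prepend. Next row=LF[8]=2
  step 6: row=2, L[2]='c', prepend. Next row=LF[2]=9
  step 7: row=9, L[9]='a', prepend. Next row=LF[9]=3
  step 8: row=3, L[3]='b', prepend. Next row=LF[3]=6
  step 9: row=6, L[6]='b', prepend. Next row=LF[6]=7
  step 10: row=7, L[7]='c', prepend. Next row=LF[7]=11
  step 11: row=11, L[11]='a', prepend. Next row=LF[11]=4
  step 12: row=4, L[4]='c', prepend. Next row=LF[4]=10
  step 13: row=10, L[10]='c', prepend. Next row=LF[10]=12
Reversed output: ccacbbacacab$

Answer: ccacbbacacab$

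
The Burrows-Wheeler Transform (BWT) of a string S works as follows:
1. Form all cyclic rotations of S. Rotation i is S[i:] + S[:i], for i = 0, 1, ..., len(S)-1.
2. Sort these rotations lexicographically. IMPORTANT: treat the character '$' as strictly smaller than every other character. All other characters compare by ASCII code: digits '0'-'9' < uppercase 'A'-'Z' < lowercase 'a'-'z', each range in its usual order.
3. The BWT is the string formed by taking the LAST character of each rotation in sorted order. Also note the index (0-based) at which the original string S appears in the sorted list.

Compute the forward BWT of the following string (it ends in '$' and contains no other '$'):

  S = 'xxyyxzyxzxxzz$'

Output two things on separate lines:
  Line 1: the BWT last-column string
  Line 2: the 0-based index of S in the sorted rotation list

All 14 rotations (rotation i = S[i:]+S[:i]):
  rot[0] = xxyyxzyxzxxzz$
  rot[1] = xyyxzyxzxxzz$x
  rot[2] = yyxzyxzxxzz$xx
  rot[3] = yxzyxzxxzz$xxy
  rot[4] = xzyxzxxzz$xxyy
  rot[5] = zyxzxxzz$xxyyx
  rot[6] = yxzxxzz$xxyyxz
  rot[7] = xzxxzz$xxyyxzy
  rot[8] = zxxzz$xxyyxzyx
  rot[9] = xxzz$xxyyxzyxz
  rot[10] = xzz$xxyyxzyxzx
  rot[11] = zz$xxyyxzyxzxx
  rot[12] = z$xxyyxzyxzxxz
  rot[13] = $xxyyxzyxzxxzz
Sorted (with $ < everything):
  sorted[0] = $xxyyxzyxzxxzz  (last char: 'z')
  sorted[1] = xxyyxzyxzxxzz$  (last char: '$')
  sorted[2] = xxzz$xxyyxzyxz  (last char: 'z')
  sorted[3] = xyyxzyxzxxzz$x  (last char: 'x')
  sorted[4] = xzxxzz$xxyyxzy  (last char: 'y')
  sorted[5] = xzyxzxxzz$xxyy  (last char: 'y')
  sorted[6] = xzz$xxyyxzyxzx  (last char: 'x')
  sorted[7] = yxzxxzz$xxyyxz  (last char: 'z')
  sorted[8] = yxzyxzxxzz$xxy  (last char: 'y')
  sorted[9] = yyxzyxzxxzz$xx  (last char: 'x')
  sorted[10] = z$xxyyxzyxzxxz  (last char: 'z')
  sorted[11] = zxxzz$xxyyxzyx  (last char: 'x')
  sorted[12] = zyxzxxzz$xxyyx  (last char: 'x')
  sorted[13] = zz$xxyyxzyxzxx  (last char: 'x')
Last column: z$zxyyxzyxzxxx
Original string S is at sorted index 1

Answer: z$zxyyxzyxzxxx
1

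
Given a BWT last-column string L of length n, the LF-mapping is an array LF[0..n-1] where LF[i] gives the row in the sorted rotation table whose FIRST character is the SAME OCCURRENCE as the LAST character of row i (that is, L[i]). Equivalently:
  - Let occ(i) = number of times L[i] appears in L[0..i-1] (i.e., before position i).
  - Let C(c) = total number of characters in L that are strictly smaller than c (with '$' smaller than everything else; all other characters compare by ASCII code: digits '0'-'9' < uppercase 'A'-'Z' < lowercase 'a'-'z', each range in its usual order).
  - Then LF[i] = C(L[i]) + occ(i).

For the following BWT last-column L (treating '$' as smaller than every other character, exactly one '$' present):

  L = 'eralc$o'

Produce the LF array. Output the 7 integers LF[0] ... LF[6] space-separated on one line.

Char counts: '$':1, 'a':1, 'c':1, 'e':1, 'l':1, 'o':1, 'r':1
C (first-col start): C('$')=0, C('a')=1, C('c')=2, C('e')=3, C('l')=4, C('o')=5, C('r')=6
L[0]='e': occ=0, LF[0]=C('e')+0=3+0=3
L[1]='r': occ=0, LF[1]=C('r')+0=6+0=6
L[2]='a': occ=0, LF[2]=C('a')+0=1+0=1
L[3]='l': occ=0, LF[3]=C('l')+0=4+0=4
L[4]='c': occ=0, LF[4]=C('c')+0=2+0=2
L[5]='$': occ=0, LF[5]=C('$')+0=0+0=0
L[6]='o': occ=0, LF[6]=C('o')+0=5+0=5

Answer: 3 6 1 4 2 0 5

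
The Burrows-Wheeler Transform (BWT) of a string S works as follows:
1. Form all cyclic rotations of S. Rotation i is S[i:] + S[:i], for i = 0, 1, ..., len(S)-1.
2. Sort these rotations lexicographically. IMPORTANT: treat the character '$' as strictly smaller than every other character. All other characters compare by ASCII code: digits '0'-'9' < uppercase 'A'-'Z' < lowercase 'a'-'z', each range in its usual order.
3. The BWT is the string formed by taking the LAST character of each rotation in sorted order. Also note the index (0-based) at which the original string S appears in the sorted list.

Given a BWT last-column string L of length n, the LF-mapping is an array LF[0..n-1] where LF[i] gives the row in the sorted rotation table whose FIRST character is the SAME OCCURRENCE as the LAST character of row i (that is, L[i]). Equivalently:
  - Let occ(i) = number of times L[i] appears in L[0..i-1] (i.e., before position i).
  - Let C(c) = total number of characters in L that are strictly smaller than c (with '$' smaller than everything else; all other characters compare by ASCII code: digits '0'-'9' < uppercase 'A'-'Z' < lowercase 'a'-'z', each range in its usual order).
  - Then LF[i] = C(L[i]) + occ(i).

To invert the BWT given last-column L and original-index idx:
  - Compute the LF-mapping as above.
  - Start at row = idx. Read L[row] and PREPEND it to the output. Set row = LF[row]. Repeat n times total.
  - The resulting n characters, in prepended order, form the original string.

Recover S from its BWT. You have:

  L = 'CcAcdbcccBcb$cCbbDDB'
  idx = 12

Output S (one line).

LF mapping: 4 12 1 13 19 8 14 15 16 2 17 9 0 18 5 10 11 6 7 3
Walk LF starting at row 12, prepending L[row]:
  step 1: row=12, L[12]='$', prepend. Next row=LF[12]=0
  step 2: row=0, L[0]='C', prepend. Next row=LF[0]=4
  step 3: row=4, L[4]='d', prepend. Next row=LF[4]=19
  step 4: row=19, L[19]='B', prepend. Next row=LF[19]=3
  step 5: row=3, L[3]='c', prepend. Next row=LF[3]=13
  step 6: row=13, L[13]='c', prepend. Next row=LF[13]=18
  step 7: row=18, L[18]='D', prepend. Next row=LF[18]=7
  step 8: row=7, L[7]='c', prepend. Next row=LF[7]=15
  step 9: row=15, L[15]='b', prepend. Next row=LF[15]=10
  step 10: row=10, L[10]='c', prepend. Next row=LF[10]=17
  step 11: row=17, L[17]='D', prepend. Next row=LF[17]=6
  step 12: row=6, L[6]='c', prepend. Next row=LF[6]=14
  step 13: row=14, L[14]='C', prepend. Next row=LF[14]=5
  step 14: row=5, L[5]='b', prepend. Next row=LF[5]=8
  step 15: row=8, L[8]='c', prepend. Next row=LF[8]=16
  step 16: row=16, L[16]='b', prepend. Next row=LF[16]=11
  step 17: row=11, L[11]='b', prepend. Next row=LF[11]=9
  step 18: row=9, L[9]='B', prepend. Next row=LF[9]=2
  step 19: row=2, L[2]='A', prepend. Next row=LF[2]=1
  step 20: row=1, L[1]='c', prepend. Next row=LF[1]=12
Reversed output: cABbbcbCcDcbcDccBdC$

Answer: cABbbcbCcDcbcDccBdC$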